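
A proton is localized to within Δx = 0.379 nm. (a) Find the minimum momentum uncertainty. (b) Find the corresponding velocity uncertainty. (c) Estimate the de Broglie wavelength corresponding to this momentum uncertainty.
(a) Δp_min = 1.391 × 10^-25 kg·m/s
(b) Δv_min = 83.178 m/s
(c) λ_dB = 4.763 nm

Step-by-step:

(a) From the uncertainty principle:
Δp_min = ℏ/(2Δx) = (1.055e-34 J·s)/(2 × 3.790e-10 m) = 1.391e-25 kg·m/s

(b) The velocity uncertainty:
Δv = Δp/m = (1.391e-25 kg·m/s)/(1.673e-27 kg) = 8.318e+01 m/s = 83.178 m/s

(c) The de Broglie wavelength for this momentum:
λ = h/p = (6.626e-34 J·s)/(1.391e-25 kg·m/s) = 4.763e-09 m = 4.763 nm

Note: The de Broglie wavelength is comparable to the localization size, as expected from wave-particle duality.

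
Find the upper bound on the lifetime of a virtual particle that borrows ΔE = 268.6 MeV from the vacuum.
1.225 ys

Using the energy-time uncertainty principle:
ΔEΔt ≥ ℏ/2

For a virtual particle borrowing energy ΔE, the maximum lifetime is:
Δt_max = ℏ/(2ΔE)

Converting energy:
ΔE = 268.6 MeV = 4.303e-11 J

Δt_max = (1.055e-34 J·s) / (2 × 4.303e-11 J)
Δt_max = 1.225e-24 s = 1.225 ys

Virtual particles with higher borrowed energy exist for shorter times.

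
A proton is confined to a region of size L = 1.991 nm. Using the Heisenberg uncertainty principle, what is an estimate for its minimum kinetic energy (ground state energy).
1.309 μeV

Using the uncertainty principle to estimate ground state energy:

1. The position uncertainty is approximately the confinement size:
   Δx ≈ L = 1.991e-09 m

2. From ΔxΔp ≥ ℏ/2, the minimum momentum uncertainty is:
   Δp ≈ ℏ/(2L) = 2.648e-26 kg·m/s

3. The kinetic energy is approximately:
   KE ≈ (Δp)²/(2m) = (2.648e-26)²/(2 × 1.673e-27 kg)
   KE ≈ 2.097e-25 J = 1.309 μeV

This is an order-of-magnitude estimate of the ground state energy.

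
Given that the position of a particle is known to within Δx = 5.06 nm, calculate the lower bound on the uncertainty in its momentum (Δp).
1.042 × 10^-26 kg·m/s

Using the Heisenberg uncertainty principle:
ΔxΔp ≥ ℏ/2

The minimum uncertainty in momentum is:
Δp_min = ℏ/(2Δx)
Δp_min = (1.055e-34 J·s) / (2 × 5.060e-09 m)
Δp_min = 1.042e-26 kg·m/s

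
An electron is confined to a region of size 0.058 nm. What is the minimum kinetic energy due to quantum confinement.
2.831 eV

Using the uncertainty principle:

1. Position uncertainty: Δx ≈ 5.800e-11 m
2. Minimum momentum uncertainty: Δp = ℏ/(2Δx) = 9.091e-25 kg·m/s
3. Minimum kinetic energy:
   KE = (Δp)²/(2m) = (9.091e-25)²/(2 × 9.109e-31 kg)
   KE = 4.536e-19 J = 2.831 eV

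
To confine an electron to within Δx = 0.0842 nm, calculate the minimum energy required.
1.344 eV

Localizing a particle requires giving it sufficient momentum uncertainty:

1. From uncertainty principle: Δp ≥ ℏ/(2Δx)
   Δp_min = (1.055e-34 J·s) / (2 × 8.420e-11 m)
   Δp_min = 6.262e-25 kg·m/s

2. This momentum uncertainty corresponds to kinetic energy:
   KE ≈ (Δp)²/(2m) = (6.262e-25)²/(2 × 9.109e-31 kg)
   KE = 2.153e-19 J = 1.344 eV

Tighter localization requires more energy.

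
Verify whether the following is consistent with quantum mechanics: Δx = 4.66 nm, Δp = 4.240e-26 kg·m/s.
Yes, it satisfies the uncertainty principle.

Calculate the product ΔxΔp:
ΔxΔp = (4.660e-09 m) × (4.240e-26 kg·m/s)
ΔxΔp = 1.976e-34 J·s

Compare to the minimum allowed value ℏ/2:
ℏ/2 = 5.273e-35 J·s

Since ΔxΔp = 1.976e-34 J·s ≥ 5.273e-35 J·s = ℏ/2,
the measurement satisfies the uncertainty principle.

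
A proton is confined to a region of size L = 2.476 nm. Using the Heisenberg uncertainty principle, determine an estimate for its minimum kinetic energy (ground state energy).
846.161 neV

Using the uncertainty principle to estimate ground state energy:

1. The position uncertainty is approximately the confinement size:
   Δx ≈ L = 2.476e-09 m

2. From ΔxΔp ≥ ℏ/2, the minimum momentum uncertainty is:
   Δp ≈ ℏ/(2L) = 2.130e-26 kg·m/s

3. The kinetic energy is approximately:
   KE ≈ (Δp)²/(2m) = (2.130e-26)²/(2 × 1.673e-27 kg)
   KE ≈ 1.356e-25 J = 846.161 neV

This is an order-of-magnitude estimate of the ground state energy.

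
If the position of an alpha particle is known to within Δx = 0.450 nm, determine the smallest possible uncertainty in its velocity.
17.634 m/s

Using the Heisenberg uncertainty principle and Δp = mΔv:
ΔxΔp ≥ ℏ/2
Δx(mΔv) ≥ ℏ/2

The minimum uncertainty in velocity is:
Δv_min = ℏ/(2mΔx)
Δv_min = (1.055e-34 J·s) / (2 × 6.645e-27 kg × 4.500e-10 m)
Δv_min = 1.763e+01 m/s = 17.634 m/s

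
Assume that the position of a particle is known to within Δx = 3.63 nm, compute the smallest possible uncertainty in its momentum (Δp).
1.453 × 10^-26 kg·m/s

Using the Heisenberg uncertainty principle:
ΔxΔp ≥ ℏ/2

The minimum uncertainty in momentum is:
Δp_min = ℏ/(2Δx)
Δp_min = (1.055e-34 J·s) / (2 × 3.630e-09 m)
Δp_min = 1.453e-26 kg·m/s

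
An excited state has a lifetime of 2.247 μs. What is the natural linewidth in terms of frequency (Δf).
35.415 kHz

Using the energy-time uncertainty principle and E = hf:
ΔEΔt ≥ ℏ/2
hΔf·Δt ≥ ℏ/2

The minimum frequency uncertainty is:
Δf = ℏ/(2hτ) = 1/(4πτ)
Δf = 1/(4π × 2.247e-06 s)
Δf = 3.541e+04 Hz = 35.415 kHz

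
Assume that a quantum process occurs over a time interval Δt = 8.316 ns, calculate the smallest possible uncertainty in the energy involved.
39.575 neV

Using the energy-time uncertainty principle:
ΔEΔt ≥ ℏ/2

The minimum uncertainty in energy is:
ΔE_min = ℏ/(2Δt)
ΔE_min = (1.055e-34 J·s) / (2 × 8.316e-09 s)
ΔE_min = 6.341e-27 J = 39.575 neV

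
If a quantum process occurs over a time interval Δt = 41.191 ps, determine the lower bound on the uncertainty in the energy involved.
7.990 μeV

Using the energy-time uncertainty principle:
ΔEΔt ≥ ℏ/2

The minimum uncertainty in energy is:
ΔE_min = ℏ/(2Δt)
ΔE_min = (1.055e-34 J·s) / (2 × 4.119e-11 s)
ΔE_min = 1.280e-24 J = 7.990 μeV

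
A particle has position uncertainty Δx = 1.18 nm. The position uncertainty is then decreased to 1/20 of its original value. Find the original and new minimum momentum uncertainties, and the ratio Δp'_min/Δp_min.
Original Δp_min = 4.469 × 10^-26 kg·m/s; new Δp'_min = 8.937 × 10^-25 kg·m/s; ratio Δp'_min/Δp_min = 20.

From the uncertainty principle ΔxΔp ≥ ℏ/2, the minimum momentum uncertainty is Δp_min = ℏ/(2Δx).

Original (Δx = 1.18 nm = 1.180e-09 m):
Δp_min = (1.055e-34 J·s)/(2 × 1.180e-09 m) = 4.469e-26 kg·m/s

When Δx → (1/20)Δx:
Δp'_min = ℏ/(2 × (1/20)Δx) = 20 × ℏ/(2Δx) = 20 × Δp_min
Δp'_min = 20 × 4.469e-26 kg·m/s = 8.937e-25 kg·m/s

Since Δp_min ∝ 1/Δx, when Δx is decreased to 1/20 of its original value, Δp_min increases to 20 times its original value.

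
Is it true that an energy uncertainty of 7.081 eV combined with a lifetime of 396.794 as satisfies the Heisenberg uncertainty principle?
Yes, it satisfies the uncertainty relation.

Calculate the product ΔEΔt:
ΔE = 7.081 eV = 1.135e-18 J
ΔEΔt = (1.135e-18 J) × (3.968e-16 s)
ΔEΔt = 4.502e-34 J·s

Compare to the minimum allowed value ℏ/2:
ℏ/2 = 5.273e-35 J·s

Since ΔEΔt = 4.502e-34 J·s ≥ 5.273e-35 J·s = ℏ/2,
this satisfies the uncertainty relation.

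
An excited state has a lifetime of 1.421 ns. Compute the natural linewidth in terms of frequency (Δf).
56.001 MHz

Using the energy-time uncertainty principle and E = hf:
ΔEΔt ≥ ℏ/2
hΔf·Δt ≥ ℏ/2

The minimum frequency uncertainty is:
Δf = ℏ/(2hτ) = 1/(4πτ)
Δf = 1/(4π × 1.421e-09 s)
Δf = 5.600e+07 Hz = 56.001 MHz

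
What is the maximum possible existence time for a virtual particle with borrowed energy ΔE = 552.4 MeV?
5.958 × 10^-25 s

Using the energy-time uncertainty principle:
ΔEΔt ≥ ℏ/2

For a virtual particle borrowing energy ΔE, the maximum lifetime is:
Δt_max = ℏ/(2ΔE)

Converting energy:
ΔE = 552.4 MeV = 8.850e-11 J

Δt_max = (1.055e-34 J·s) / (2 × 8.850e-11 J)
Δt_max = 5.958e-25 s = 5.958 × 10^-25 s

Virtual particles with higher borrowed energy exist for shorter times.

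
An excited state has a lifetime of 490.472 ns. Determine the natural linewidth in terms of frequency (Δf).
162.247 kHz

Using the energy-time uncertainty principle and E = hf:
ΔEΔt ≥ ℏ/2
hΔf·Δt ≥ ℏ/2

The minimum frequency uncertainty is:
Δf = ℏ/(2hτ) = 1/(4πτ)
Δf = 1/(4π × 4.905e-07 s)
Δf = 1.622e+05 Hz = 162.247 kHz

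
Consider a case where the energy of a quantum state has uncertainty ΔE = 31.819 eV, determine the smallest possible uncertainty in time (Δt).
10.343 as

Using the energy-time uncertainty principle:
ΔEΔt ≥ ℏ/2

The minimum uncertainty in time is:
Δt_min = ℏ/(2ΔE)
Δt_min = (1.055e-34 J·s) / (2 × 5.098e-18 J)
Δt_min = 1.034e-17 s = 10.343 as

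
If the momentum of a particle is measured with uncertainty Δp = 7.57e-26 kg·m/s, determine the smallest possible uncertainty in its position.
696.547 pm

Using the Heisenberg uncertainty principle:
ΔxΔp ≥ ℏ/2

The minimum uncertainty in position is:
Δx_min = ℏ/(2Δp)
Δx_min = (1.055e-34 J·s) / (2 × 7.570e-26 kg·m/s)
Δx_min = 6.965e-10 m = 696.547 pm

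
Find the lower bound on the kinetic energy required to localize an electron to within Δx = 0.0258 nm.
14.309 eV

Localizing a particle requires giving it sufficient momentum uncertainty:

1. From uncertainty principle: Δp ≥ ℏ/(2Δx)
   Δp_min = (1.055e-34 J·s) / (2 × 2.580e-11 m)
   Δp_min = 2.044e-24 kg·m/s

2. This momentum uncertainty corresponds to kinetic energy:
   KE ≈ (Δp)²/(2m) = (2.044e-24)²/(2 × 9.109e-31 kg)
   KE = 2.293e-18 J = 14.309 eV

Tighter localization requires more energy.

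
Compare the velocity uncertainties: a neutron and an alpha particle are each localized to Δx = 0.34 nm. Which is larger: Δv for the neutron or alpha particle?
The neutron has the larger minimum velocity uncertainty, by a ratio of 4.0.

For both particles, Δp_min = ℏ/(2Δx) = 1.551e-25 kg·m/s (same for both).

The velocity uncertainty is Δv = Δp/m:
- neutron: Δv = 1.551e-25 / 1.675e-27 = 9.259e+01 m/s = 92.592 m/s
- alpha particle: Δv = 1.551e-25 / 6.645e-27 = 2.334e+01 m/s = 23.340 m/s

Ratio: 9.259e+01 / 2.334e+01 = 4.0

The lighter particle has larger velocity uncertainty because Δv ∝ 1/m.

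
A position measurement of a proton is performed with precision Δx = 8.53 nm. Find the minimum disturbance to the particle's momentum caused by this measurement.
6.182 × 10^-27 kg·m/s

The uncertainty principle implies that measuring position disturbs momentum:
ΔxΔp ≥ ℏ/2

When we measure position with precision Δx, we necessarily introduce a momentum uncertainty:
Δp ≥ ℏ/(2Δx)
Δp_min = (1.055e-34 J·s) / (2 × 8.530e-09 m)
Δp_min = 6.182e-27 kg·m/s

The more precisely we measure position, the greater the momentum disturbance.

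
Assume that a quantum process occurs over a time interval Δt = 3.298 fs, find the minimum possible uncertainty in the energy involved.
99.790 meV

Using the energy-time uncertainty principle:
ΔEΔt ≥ ℏ/2

The minimum uncertainty in energy is:
ΔE_min = ℏ/(2Δt)
ΔE_min = (1.055e-34 J·s) / (2 × 3.298e-15 s)
ΔE_min = 1.599e-20 J = 99.790 meV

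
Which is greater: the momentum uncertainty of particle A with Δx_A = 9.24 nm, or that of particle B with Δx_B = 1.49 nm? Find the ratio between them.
Particle B has the larger minimum momentum uncertainty, by a factor of 6.20.

For each particle, the minimum momentum uncertainty is Δp_min = ℏ/(2Δx):

Particle A: Δp_A = ℏ/(2×9.240e-09 m) = 5.707e-27 kg·m/s
Particle B: Δp_B = ℏ/(2×1.490e-09 m) = 3.539e-26 kg·m/s

Ratio: Δp_B/Δp_A = 6.20

Since Δp_min ∝ 1/Δx, the particle with smaller position uncertainty (B) has larger momentum uncertainty.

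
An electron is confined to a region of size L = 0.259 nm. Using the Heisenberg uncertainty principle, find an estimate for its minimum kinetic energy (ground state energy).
141.992 meV

Using the uncertainty principle to estimate ground state energy:

1. The position uncertainty is approximately the confinement size:
   Δx ≈ L = 2.590e-10 m

2. From ΔxΔp ≥ ℏ/2, the minimum momentum uncertainty is:
   Δp ≈ ℏ/(2L) = 2.036e-25 kg·m/s

3. The kinetic energy is approximately:
   KE ≈ (Δp)²/(2m) = (2.036e-25)²/(2 × 9.109e-31 kg)
   KE ≈ 2.275e-20 J = 141.992 meV

This is an order-of-magnitude estimate of the ground state energy.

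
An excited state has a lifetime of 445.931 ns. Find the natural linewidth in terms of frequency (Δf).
178.452 kHz

Using the energy-time uncertainty principle and E = hf:
ΔEΔt ≥ ℏ/2
hΔf·Δt ≥ ℏ/2

The minimum frequency uncertainty is:
Δf = ℏ/(2hτ) = 1/(4πτ)
Δf = 1/(4π × 4.459e-07 s)
Δf = 1.785e+05 Hz = 178.452 kHz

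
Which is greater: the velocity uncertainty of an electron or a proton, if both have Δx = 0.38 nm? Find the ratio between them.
The electron has the larger minimum velocity uncertainty, by a ratio of 1836.2.

For both particles, Δp_min = ℏ/(2Δx) = 1.388e-25 kg·m/s (same for both).

The velocity uncertainty is Δv = Δp/m:
- electron: Δv = 1.388e-25 / 9.109e-31 = 1.523e+05 m/s = 152.326 km/s
- proton: Δv = 1.388e-25 / 1.673e-27 = 8.296e+01 m/s = 82.959 m/s

Ratio: 1.523e+05 / 8.296e+01 = 1836.2

The lighter particle has larger velocity uncertainty because Δv ∝ 1/m.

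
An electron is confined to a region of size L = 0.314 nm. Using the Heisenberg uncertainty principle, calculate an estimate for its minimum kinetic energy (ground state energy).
96.606 meV

Using the uncertainty principle to estimate ground state energy:

1. The position uncertainty is approximately the confinement size:
   Δx ≈ L = 3.140e-10 m

2. From ΔxΔp ≥ ℏ/2, the minimum momentum uncertainty is:
   Δp ≈ ℏ/(2L) = 1.679e-25 kg·m/s

3. The kinetic energy is approximately:
   KE ≈ (Δp)²/(2m) = (1.679e-25)²/(2 × 9.109e-31 kg)
   KE ≈ 1.548e-20 J = 96.606 meV

This is an order-of-magnitude estimate of the ground state energy.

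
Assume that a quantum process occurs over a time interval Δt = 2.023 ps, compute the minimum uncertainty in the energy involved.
162.682 μeV

Using the energy-time uncertainty principle:
ΔEΔt ≥ ℏ/2

The minimum uncertainty in energy is:
ΔE_min = ℏ/(2Δt)
ΔE_min = (1.055e-34 J·s) / (2 × 2.023e-12 s)
ΔE_min = 2.606e-23 J = 162.682 μeV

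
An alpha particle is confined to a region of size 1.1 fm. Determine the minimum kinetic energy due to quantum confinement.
1.079 MeV

Using the uncertainty principle:

1. Position uncertainty: Δx ≈ 1.100e-15 m
2. Minimum momentum uncertainty: Δp = ℏ/(2Δx) = 4.794e-20 kg·m/s
3. Minimum kinetic energy:
   KE = (Δp)²/(2m) = (4.794e-20)²/(2 × 6.645e-27 kg)
   KE = 1.729e-13 J = 1.079 MeV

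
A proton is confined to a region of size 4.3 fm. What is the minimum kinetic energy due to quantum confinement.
280.555 keV

Using the uncertainty principle:

1. Position uncertainty: Δx ≈ 4.300e-15 m
2. Minimum momentum uncertainty: Δp = ℏ/(2Δx) = 1.226e-20 kg·m/s
3. Minimum kinetic energy:
   KE = (Δp)²/(2m) = (1.226e-20)²/(2 × 1.673e-27 kg)
   KE = 4.495e-14 J = 280.555 keV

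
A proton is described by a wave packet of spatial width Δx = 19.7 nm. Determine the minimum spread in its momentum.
2.677 × 10^-27 kg·m/s

For a wave packet, the spatial width Δx and momentum spread Δp are related by the uncertainty principle:
ΔxΔp ≥ ℏ/2

The minimum momentum spread is:
Δp_min = ℏ/(2Δx)
Δp_min = (1.055e-34 J·s) / (2 × 1.970e-08 m)
Δp_min = 2.677e-27 kg·m/s

A wave packet cannot have both a well-defined position and well-defined momentum.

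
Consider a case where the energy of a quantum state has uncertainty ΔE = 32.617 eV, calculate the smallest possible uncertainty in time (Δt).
10.090 as

Using the energy-time uncertainty principle:
ΔEΔt ≥ ℏ/2

The minimum uncertainty in time is:
Δt_min = ℏ/(2ΔE)
Δt_min = (1.055e-34 J·s) / (2 × 5.226e-18 J)
Δt_min = 1.009e-17 s = 10.090 as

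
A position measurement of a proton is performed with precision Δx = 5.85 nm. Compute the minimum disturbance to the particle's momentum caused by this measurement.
9.013 × 10^-27 kg·m/s

The uncertainty principle implies that measuring position disturbs momentum:
ΔxΔp ≥ ℏ/2

When we measure position with precision Δx, we necessarily introduce a momentum uncertainty:
Δp ≥ ℏ/(2Δx)
Δp_min = (1.055e-34 J·s) / (2 × 5.850e-09 m)
Δp_min = 9.013e-27 kg·m/s

The more precisely we measure position, the greater the momentum disturbance.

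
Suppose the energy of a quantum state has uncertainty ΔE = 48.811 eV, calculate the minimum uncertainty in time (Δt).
6.742 as

Using the energy-time uncertainty principle:
ΔEΔt ≥ ℏ/2

The minimum uncertainty in time is:
Δt_min = ℏ/(2ΔE)
Δt_min = (1.055e-34 J·s) / (2 × 7.820e-18 J)
Δt_min = 6.742e-18 s = 6.742 as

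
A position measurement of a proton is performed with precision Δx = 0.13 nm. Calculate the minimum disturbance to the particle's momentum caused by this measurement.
4.056 × 10^-25 kg·m/s

The uncertainty principle implies that measuring position disturbs momentum:
ΔxΔp ≥ ℏ/2

When we measure position with precision Δx, we necessarily introduce a momentum uncertainty:
Δp ≥ ℏ/(2Δx)
Δp_min = (1.055e-34 J·s) / (2 × 1.300e-10 m)
Δp_min = 4.056e-25 kg·m/s

The more precisely we measure position, the greater the momentum disturbance.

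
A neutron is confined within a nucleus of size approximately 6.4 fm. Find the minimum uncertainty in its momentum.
8.239 × 10^-21 kg·m/s

Using the Heisenberg uncertainty principle:
ΔxΔp ≥ ℏ/2

With Δx ≈ L = 6.400e-15 m (the confinement size):
Δp_min = ℏ/(2Δx)
Δp_min = (1.055e-34 J·s) / (2 × 6.400e-15 m)
Δp_min = 8.239e-21 kg·m/s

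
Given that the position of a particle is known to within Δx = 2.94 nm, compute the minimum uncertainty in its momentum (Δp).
1.793 × 10^-26 kg·m/s

Using the Heisenberg uncertainty principle:
ΔxΔp ≥ ℏ/2

The minimum uncertainty in momentum is:
Δp_min = ℏ/(2Δx)
Δp_min = (1.055e-34 J·s) / (2 × 2.940e-09 m)
Δp_min = 1.793e-26 kg·m/s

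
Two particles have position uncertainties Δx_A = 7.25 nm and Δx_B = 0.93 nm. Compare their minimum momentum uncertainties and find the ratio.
Particle B has the larger minimum momentum uncertainty, by a factor of 7.80.

For each particle, the minimum momentum uncertainty is Δp_min = ℏ/(2Δx):

Particle A: Δp_A = ℏ/(2×7.250e-09 m) = 7.273e-27 kg·m/s
Particle B: Δp_B = ℏ/(2×9.300e-10 m) = 5.670e-26 kg·m/s

Ratio: Δp_B/Δp_A = 7.80

Since Δp_min ∝ 1/Δx, the particle with smaller position uncertainty (B) has larger momentum uncertainty.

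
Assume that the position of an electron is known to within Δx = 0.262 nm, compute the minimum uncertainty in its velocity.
220.931 km/s

Using the Heisenberg uncertainty principle and Δp = mΔv:
ΔxΔp ≥ ℏ/2
Δx(mΔv) ≥ ℏ/2

The minimum uncertainty in velocity is:
Δv_min = ℏ/(2mΔx)
Δv_min = (1.055e-34 J·s) / (2 × 9.109e-31 kg × 2.620e-10 m)
Δv_min = 2.209e+05 m/s = 220.931 km/s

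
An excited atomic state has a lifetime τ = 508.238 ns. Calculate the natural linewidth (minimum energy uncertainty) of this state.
647.543 peV

Using the energy-time uncertainty principle:
ΔEΔt ≥ ℏ/2

The lifetime τ represents the time uncertainty Δt.
The natural linewidth (minimum energy uncertainty) is:

ΔE = ℏ/(2τ)
ΔE = (1.055e-34 J·s) / (2 × 5.082e-07 s)
ΔE = 1.037e-28 J = 647.543 peV

This natural linewidth limits the precision of spectroscopic measurements.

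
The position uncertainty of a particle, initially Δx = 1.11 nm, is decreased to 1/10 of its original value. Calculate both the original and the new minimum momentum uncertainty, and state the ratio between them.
Original Δp_min = 4.750 × 10^-26 kg·m/s; new Δp'_min = 4.750 × 10^-25 kg·m/s; ratio Δp'_min/Δp_min = 10.

From the uncertainty principle ΔxΔp ≥ ℏ/2, the minimum momentum uncertainty is Δp_min = ℏ/(2Δx).

Original (Δx = 1.11 nm = 1.110e-09 m):
Δp_min = (1.055e-34 J·s)/(2 × 1.110e-09 m) = 4.750e-26 kg·m/s

When Δx → (1/10)Δx:
Δp'_min = ℏ/(2 × (1/10)Δx) = 10 × ℏ/(2Δx) = 10 × Δp_min
Δp'_min = 10 × 4.750e-26 kg·m/s = 4.750e-25 kg·m/s

Since Δp_min ∝ 1/Δx, when Δx is decreased to 1/10 of its original value, Δp_min increases to 10 times its original value.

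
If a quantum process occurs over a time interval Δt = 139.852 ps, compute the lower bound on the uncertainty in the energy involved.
2.353 μeV

Using the energy-time uncertainty principle:
ΔEΔt ≥ ℏ/2

The minimum uncertainty in energy is:
ΔE_min = ℏ/(2Δt)
ΔE_min = (1.055e-34 J·s) / (2 × 1.399e-10 s)
ΔE_min = 3.770e-25 J = 2.353 μeV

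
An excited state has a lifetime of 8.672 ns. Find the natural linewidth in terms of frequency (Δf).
9.176 MHz

Using the energy-time uncertainty principle and E = hf:
ΔEΔt ≥ ℏ/2
hΔf·Δt ≥ ℏ/2

The minimum frequency uncertainty is:
Δf = ℏ/(2hτ) = 1/(4πτ)
Δf = 1/(4π × 8.672e-09 s)
Δf = 9.176e+06 Hz = 9.176 MHz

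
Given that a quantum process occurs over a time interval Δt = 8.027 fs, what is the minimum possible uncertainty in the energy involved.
41.000 meV

Using the energy-time uncertainty principle:
ΔEΔt ≥ ℏ/2

The minimum uncertainty in energy is:
ΔE_min = ℏ/(2Δt)
ΔE_min = (1.055e-34 J·s) / (2 × 8.027e-15 s)
ΔE_min = 6.569e-21 J = 41.000 meV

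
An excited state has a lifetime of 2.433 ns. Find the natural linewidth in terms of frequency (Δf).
32.708 MHz

Using the energy-time uncertainty principle and E = hf:
ΔEΔt ≥ ℏ/2
hΔf·Δt ≥ ℏ/2

The minimum frequency uncertainty is:
Δf = ℏ/(2hτ) = 1/(4πτ)
Δf = 1/(4π × 2.433e-09 s)
Δf = 3.271e+07 Hz = 32.708 MHz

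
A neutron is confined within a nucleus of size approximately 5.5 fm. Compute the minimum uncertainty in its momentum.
9.587 × 10^-21 kg·m/s

Using the Heisenberg uncertainty principle:
ΔxΔp ≥ ℏ/2

With Δx ≈ L = 5.500e-15 m (the confinement size):
Δp_min = ℏ/(2Δx)
Δp_min = (1.055e-34 J·s) / (2 × 5.500e-15 m)
Δp_min = 9.587e-21 kg·m/s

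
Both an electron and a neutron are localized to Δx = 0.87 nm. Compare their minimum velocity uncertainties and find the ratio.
The electron has the larger minimum velocity uncertainty, by a ratio of 1838.7.

For both particles, Δp_min = ℏ/(2Δx) = 6.061e-26 kg·m/s (same for both).

The velocity uncertainty is Δv = Δp/m:
- electron: Δv = 6.061e-26 / 9.109e-31 = 6.653e+04 m/s = 66.533 km/s
- neutron: Δv = 6.061e-26 / 1.675e-27 = 3.619e+01 m/s = 36.185 m/s

Ratio: 6.653e+04 / 3.619e+01 = 1838.7

The lighter particle has larger velocity uncertainty because Δv ∝ 1/m.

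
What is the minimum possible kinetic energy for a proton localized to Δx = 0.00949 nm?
57.600 meV

Localizing a particle requires giving it sufficient momentum uncertainty:

1. From uncertainty principle: Δp ≥ ℏ/(2Δx)
   Δp_min = (1.055e-34 J·s) / (2 × 9.490e-12 m)
   Δp_min = 5.556e-24 kg·m/s

2. This momentum uncertainty corresponds to kinetic energy:
   KE ≈ (Δp)²/(2m) = (5.556e-24)²/(2 × 1.673e-27 kg)
   KE = 9.229e-21 J = 57.600 meV

Tighter localization requires more energy.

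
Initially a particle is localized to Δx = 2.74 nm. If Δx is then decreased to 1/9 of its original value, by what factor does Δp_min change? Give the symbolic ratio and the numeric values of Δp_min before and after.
Original Δp_min = 1.924 × 10^-26 kg·m/s; new Δp'_min = 1.732 × 10^-25 kg·m/s; ratio Δp'_min/Δp_min = 9.

From the uncertainty principle ΔxΔp ≥ ℏ/2, the minimum momentum uncertainty is Δp_min = ℏ/(2Δx).

Original (Δx = 2.74 nm = 2.740e-09 m):
Δp_min = (1.055e-34 J·s)/(2 × 2.740e-09 m) = 1.924e-26 kg·m/s

When Δx → (1/9)Δx:
Δp'_min = ℏ/(2 × (1/9)Δx) = 9 × ℏ/(2Δx) = 9 × Δp_min
Δp'_min = 9 × 1.924e-26 kg·m/s = 1.732e-25 kg·m/s

Since Δp_min ∝ 1/Δx, when Δx is decreased to 1/9 of its original value, Δp_min increases to 9 times its original value.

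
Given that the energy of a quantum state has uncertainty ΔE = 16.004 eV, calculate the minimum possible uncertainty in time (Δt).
20.564 as

Using the energy-time uncertainty principle:
ΔEΔt ≥ ℏ/2

The minimum uncertainty in time is:
Δt_min = ℏ/(2ΔE)
Δt_min = (1.055e-34 J·s) / (2 × 2.564e-18 J)
Δt_min = 2.056e-17 s = 20.564 as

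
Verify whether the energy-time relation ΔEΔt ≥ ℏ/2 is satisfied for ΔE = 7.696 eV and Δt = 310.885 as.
Yes, it satisfies the uncertainty relation.

Calculate the product ΔEΔt:
ΔE = 7.696 eV = 1.233e-18 J
ΔEΔt = (1.233e-18 J) × (3.109e-16 s)
ΔEΔt = 3.833e-34 J·s

Compare to the minimum allowed value ℏ/2:
ℏ/2 = 5.273e-35 J·s

Since ΔEΔt = 3.833e-34 J·s ≥ 5.273e-35 J·s = ℏ/2,
this satisfies the uncertainty relation.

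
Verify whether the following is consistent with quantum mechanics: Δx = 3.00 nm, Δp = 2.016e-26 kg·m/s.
Yes, it satisfies the uncertainty principle.

Calculate the product ΔxΔp:
ΔxΔp = (3.000e-09 m) × (2.016e-26 kg·m/s)
ΔxΔp = 6.048e-35 J·s

Compare to the minimum allowed value ℏ/2:
ℏ/2 = 5.273e-35 J·s

Since ΔxΔp = 6.048e-35 J·s ≥ 5.273e-35 J·s = ℏ/2,
the measurement satisfies the uncertainty principle.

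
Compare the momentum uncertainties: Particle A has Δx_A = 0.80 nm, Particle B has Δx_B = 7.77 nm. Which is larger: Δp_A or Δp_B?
Particle A has the larger minimum momentum uncertainty, by a factor of 9.71.

For each particle, the minimum momentum uncertainty is Δp_min = ℏ/(2Δx):

Particle A: Δp_A = ℏ/(2×8.000e-10 m) = 6.591e-26 kg·m/s
Particle B: Δp_B = ℏ/(2×7.770e-09 m) = 6.786e-27 kg·m/s

Ratio: Δp_A/Δp_B = 9.71

Since Δp_min ∝ 1/Δx, the particle with smaller position uncertainty (A) has larger momentum uncertainty.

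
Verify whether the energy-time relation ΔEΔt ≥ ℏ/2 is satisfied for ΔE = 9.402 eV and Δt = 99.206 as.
Yes, it satisfies the uncertainty relation.

Calculate the product ΔEΔt:
ΔE = 9.402 eV = 1.506e-18 J
ΔEΔt = (1.506e-18 J) × (9.921e-17 s)
ΔEΔt = 1.494e-34 J·s

Compare to the minimum allowed value ℏ/2:
ℏ/2 = 5.273e-35 J·s

Since ΔEΔt = 1.494e-34 J·s ≥ 5.273e-35 J·s = ℏ/2,
this satisfies the uncertainty relation.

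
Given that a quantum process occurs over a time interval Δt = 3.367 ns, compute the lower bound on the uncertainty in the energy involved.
97.745 neV

Using the energy-time uncertainty principle:
ΔEΔt ≥ ℏ/2

The minimum uncertainty in energy is:
ΔE_min = ℏ/(2Δt)
ΔE_min = (1.055e-34 J·s) / (2 × 3.367e-09 s)
ΔE_min = 1.566e-26 J = 97.745 neV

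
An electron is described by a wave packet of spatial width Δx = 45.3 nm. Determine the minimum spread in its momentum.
1.164 × 10^-27 kg·m/s

For a wave packet, the spatial width Δx and momentum spread Δp are related by the uncertainty principle:
ΔxΔp ≥ ℏ/2

The minimum momentum spread is:
Δp_min = ℏ/(2Δx)
Δp_min = (1.055e-34 J·s) / (2 × 4.530e-08 m)
Δp_min = 1.164e-27 kg·m/s

A wave packet cannot have both a well-defined position and well-defined momentum.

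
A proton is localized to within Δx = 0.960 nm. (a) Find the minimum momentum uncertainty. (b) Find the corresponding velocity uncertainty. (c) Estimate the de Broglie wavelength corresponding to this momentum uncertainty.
(a) Δp_min = 5.493 × 10^-26 kg·m/s
(b) Δv_min = 32.838 m/s
(c) λ_dB = 12.064 nm

Step-by-step:

(a) From the uncertainty principle:
Δp_min = ℏ/(2Δx) = (1.055e-34 J·s)/(2 × 9.600e-10 m) = 5.493e-26 kg·m/s

(b) The velocity uncertainty:
Δv = Δp/m = (5.493e-26 kg·m/s)/(1.673e-27 kg) = 3.284e+01 m/s = 32.838 m/s

(c) The de Broglie wavelength for this momentum:
λ = h/p = (6.626e-34 J·s)/(5.493e-26 kg·m/s) = 1.206e-08 m = 12.064 nm

Note: The de Broglie wavelength is comparable to the localization size, as expected from wave-particle duality.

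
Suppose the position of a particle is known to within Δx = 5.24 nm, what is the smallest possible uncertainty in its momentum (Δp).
1.006 × 10^-26 kg·m/s

Using the Heisenberg uncertainty principle:
ΔxΔp ≥ ℏ/2

The minimum uncertainty in momentum is:
Δp_min = ℏ/(2Δx)
Δp_min = (1.055e-34 J·s) / (2 × 5.240e-09 m)
Δp_min = 1.006e-26 kg·m/s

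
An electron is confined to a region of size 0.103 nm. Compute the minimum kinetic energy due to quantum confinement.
897.818 meV

Using the uncertainty principle:

1. Position uncertainty: Δx ≈ 1.030e-10 m
2. Minimum momentum uncertainty: Δp = ℏ/(2Δx) = 5.119e-25 kg·m/s
3. Minimum kinetic energy:
   KE = (Δp)²/(2m) = (5.119e-25)²/(2 × 9.109e-31 kg)
   KE = 1.438e-19 J = 897.818 meV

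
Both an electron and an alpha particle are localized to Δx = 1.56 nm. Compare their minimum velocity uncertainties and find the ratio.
The electron has the larger minimum velocity uncertainty, by a ratio of 7294.3.

For both particles, Δp_min = ℏ/(2Δx) = 3.380e-26 kg·m/s (same for both).

The velocity uncertainty is Δv = Δp/m:
- electron: Δv = 3.380e-26 / 9.109e-31 = 3.711e+04 m/s = 37.105 km/s
- alpha particle: Δv = 3.380e-26 / 6.645e-27 = 5.087e+00 m/s = 5.087 m/s

Ratio: 3.711e+04 / 5.087e+00 = 7294.3

The lighter particle has larger velocity uncertainty because Δv ∝ 1/m.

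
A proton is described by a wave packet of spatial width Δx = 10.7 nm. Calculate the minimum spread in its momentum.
4.928 × 10^-27 kg·m/s

For a wave packet, the spatial width Δx and momentum spread Δp are related by the uncertainty principle:
ΔxΔp ≥ ℏ/2

The minimum momentum spread is:
Δp_min = ℏ/(2Δx)
Δp_min = (1.055e-34 J·s) / (2 × 1.070e-08 m)
Δp_min = 4.928e-27 kg·m/s

A wave packet cannot have both a well-defined position and well-defined momentum.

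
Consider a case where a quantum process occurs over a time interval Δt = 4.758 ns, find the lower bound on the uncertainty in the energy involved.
69.169 neV

Using the energy-time uncertainty principle:
ΔEΔt ≥ ℏ/2

The minimum uncertainty in energy is:
ΔE_min = ℏ/(2Δt)
ΔE_min = (1.055e-34 J·s) / (2 × 4.758e-09 s)
ΔE_min = 1.108e-26 J = 69.169 neV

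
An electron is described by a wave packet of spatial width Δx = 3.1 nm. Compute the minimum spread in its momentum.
1.701 × 10^-26 kg·m/s

For a wave packet, the spatial width Δx and momentum spread Δp are related by the uncertainty principle:
ΔxΔp ≥ ℏ/2

The minimum momentum spread is:
Δp_min = ℏ/(2Δx)
Δp_min = (1.055e-34 J·s) / (2 × 3.100e-09 m)
Δp_min = 1.701e-26 kg·m/s

A wave packet cannot have both a well-defined position and well-defined momentum.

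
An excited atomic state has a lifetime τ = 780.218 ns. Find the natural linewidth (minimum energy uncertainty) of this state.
421.813 peV

Using the energy-time uncertainty principle:
ΔEΔt ≥ ℏ/2

The lifetime τ represents the time uncertainty Δt.
The natural linewidth (minimum energy uncertainty) is:

ΔE = ℏ/(2τ)
ΔE = (1.055e-34 J·s) / (2 × 7.802e-07 s)
ΔE = 6.758e-29 J = 421.813 peV

This natural linewidth limits the precision of spectroscopic measurements.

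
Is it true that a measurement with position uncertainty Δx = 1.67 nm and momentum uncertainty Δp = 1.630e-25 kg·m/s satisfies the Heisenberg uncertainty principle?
Yes, it satisfies the uncertainty principle.

Calculate the product ΔxΔp:
ΔxΔp = (1.670e-09 m) × (1.630e-25 kg·m/s)
ΔxΔp = 2.722e-34 J·s

Compare to the minimum allowed value ℏ/2:
ℏ/2 = 5.273e-35 J·s

Since ΔxΔp = 2.722e-34 J·s ≥ 5.273e-35 J·s = ℏ/2,
the measurement satisfies the uncertainty principle.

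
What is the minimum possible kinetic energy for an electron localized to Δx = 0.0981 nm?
989.749 meV

Localizing a particle requires giving it sufficient momentum uncertainty:

1. From uncertainty principle: Δp ≥ ℏ/(2Δx)
   Δp_min = (1.055e-34 J·s) / (2 × 9.810e-11 m)
   Δp_min = 5.375e-25 kg·m/s

2. This momentum uncertainty corresponds to kinetic energy:
   KE ≈ (Δp)²/(2m) = (5.375e-25)²/(2 × 9.109e-31 kg)
   KE = 1.586e-19 J = 989.749 meV

Tighter localization requires more energy.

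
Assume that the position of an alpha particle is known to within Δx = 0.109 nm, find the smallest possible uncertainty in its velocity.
72.803 m/s

Using the Heisenberg uncertainty principle and Δp = mΔv:
ΔxΔp ≥ ℏ/2
Δx(mΔv) ≥ ℏ/2

The minimum uncertainty in velocity is:
Δv_min = ℏ/(2mΔx)
Δv_min = (1.055e-34 J·s) / (2 × 6.645e-27 kg × 1.090e-10 m)
Δv_min = 7.280e+01 m/s = 72.803 m/s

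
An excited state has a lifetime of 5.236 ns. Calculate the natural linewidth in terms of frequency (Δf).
15.198 MHz

Using the energy-time uncertainty principle and E = hf:
ΔEΔt ≥ ℏ/2
hΔf·Δt ≥ ℏ/2

The minimum frequency uncertainty is:
Δf = ℏ/(2hτ) = 1/(4πτ)
Δf = 1/(4π × 5.236e-09 s)
Δf = 1.520e+07 Hz = 15.198 MHz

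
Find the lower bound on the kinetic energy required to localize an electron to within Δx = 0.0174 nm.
31.460 eV

Localizing a particle requires giving it sufficient momentum uncertainty:

1. From uncertainty principle: Δp ≥ ℏ/(2Δx)
   Δp_min = (1.055e-34 J·s) / (2 × 1.740e-11 m)
   Δp_min = 3.030e-24 kg·m/s

2. This momentum uncertainty corresponds to kinetic energy:
   KE ≈ (Δp)²/(2m) = (3.030e-24)²/(2 × 9.109e-31 kg)
   KE = 5.041e-18 J = 31.460 eV

Tighter localization requires more energy.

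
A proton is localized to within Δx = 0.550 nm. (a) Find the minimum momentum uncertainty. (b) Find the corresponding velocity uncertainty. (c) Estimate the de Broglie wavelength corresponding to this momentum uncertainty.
(a) Δp_min = 9.587 × 10^-26 kg·m/s
(b) Δv_min = 57.317 m/s
(c) λ_dB = 6.912 nm

Step-by-step:

(a) From the uncertainty principle:
Δp_min = ℏ/(2Δx) = (1.055e-34 J·s)/(2 × 5.500e-10 m) = 9.587e-26 kg·m/s

(b) The velocity uncertainty:
Δv = Δp/m = (9.587e-26 kg·m/s)/(1.673e-27 kg) = 5.732e+01 m/s = 57.317 m/s

(c) The de Broglie wavelength for this momentum:
λ = h/p = (6.626e-34 J·s)/(9.587e-26 kg·m/s) = 6.912e-09 m = 6.912 nm

Note: The de Broglie wavelength is comparable to the localization size, as expected from wave-particle duality.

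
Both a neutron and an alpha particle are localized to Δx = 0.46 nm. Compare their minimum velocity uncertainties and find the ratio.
The neutron has the larger minimum velocity uncertainty, by a ratio of 4.0.

For both particles, Δp_min = ℏ/(2Δx) = 1.146e-25 kg·m/s (same for both).

The velocity uncertainty is Δv = Δp/m:
- neutron: Δv = 1.146e-25 / 1.675e-27 = 6.844e+01 m/s = 68.437 m/s
- alpha particle: Δv = 1.146e-25 / 6.645e-27 = 1.725e+01 m/s = 17.251 m/s

Ratio: 6.844e+01 / 1.725e+01 = 4.0

The lighter particle has larger velocity uncertainty because Δv ∝ 1/m.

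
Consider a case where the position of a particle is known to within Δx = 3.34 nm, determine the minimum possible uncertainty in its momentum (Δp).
1.579 × 10^-26 kg·m/s

Using the Heisenberg uncertainty principle:
ΔxΔp ≥ ℏ/2

The minimum uncertainty in momentum is:
Δp_min = ℏ/(2Δx)
Δp_min = (1.055e-34 J·s) / (2 × 3.340e-09 m)
Δp_min = 1.579e-26 kg·m/s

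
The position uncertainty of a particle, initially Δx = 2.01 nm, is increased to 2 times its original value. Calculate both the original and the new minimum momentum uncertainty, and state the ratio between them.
Original Δp_min = 2.623 × 10^-26 kg·m/s; new Δp'_min = 1.312 × 10^-26 kg·m/s; ratio Δp'_min/Δp_min = 1/2.

From the uncertainty principle ΔxΔp ≥ ℏ/2, the minimum momentum uncertainty is Δp_min = ℏ/(2Δx).

Original (Δx = 2.01 nm = 2.010e-09 m):
Δp_min = (1.055e-34 J·s)/(2 × 2.010e-09 m) = 2.623e-26 kg·m/s

When Δx → 2Δx:
Δp'_min = ℏ/(2 × 2Δx) = (1/2) × ℏ/(2Δx) = (1/2) × Δp_min
Δp'_min = 1/2 × 2.623e-26 kg·m/s = 1.312e-26 kg·m/s

Since Δp_min ∝ 1/Δx, when Δx is increased to 2 times its original value, Δp_min decreases to 1/2 of its original value.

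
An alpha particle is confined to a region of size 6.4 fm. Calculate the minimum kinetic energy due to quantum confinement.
31.880 keV

Using the uncertainty principle:

1. Position uncertainty: Δx ≈ 6.400e-15 m
2. Minimum momentum uncertainty: Δp = ℏ/(2Δx) = 8.239e-21 kg·m/s
3. Minimum kinetic energy:
   KE = (Δp)²/(2m) = (8.239e-21)²/(2 × 6.645e-27 kg)
   KE = 5.108e-15 J = 31.880 keV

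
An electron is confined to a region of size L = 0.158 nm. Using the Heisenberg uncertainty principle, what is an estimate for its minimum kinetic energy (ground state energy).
381.548 meV

Using the uncertainty principle to estimate ground state energy:

1. The position uncertainty is approximately the confinement size:
   Δx ≈ L = 1.580e-10 m

2. From ΔxΔp ≥ ℏ/2, the minimum momentum uncertainty is:
   Δp ≈ ℏ/(2L) = 3.337e-25 kg·m/s

3. The kinetic energy is approximately:
   KE ≈ (Δp)²/(2m) = (3.337e-25)²/(2 × 9.109e-31 kg)
   KE ≈ 6.113e-20 J = 381.548 meV

This is an order-of-magnitude estimate of the ground state energy.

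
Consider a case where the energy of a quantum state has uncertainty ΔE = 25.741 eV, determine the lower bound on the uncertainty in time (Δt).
12.785 as

Using the energy-time uncertainty principle:
ΔEΔt ≥ ℏ/2

The minimum uncertainty in time is:
Δt_min = ℏ/(2ΔE)
Δt_min = (1.055e-34 J·s) / (2 × 4.124e-18 J)
Δt_min = 1.279e-17 s = 12.785 as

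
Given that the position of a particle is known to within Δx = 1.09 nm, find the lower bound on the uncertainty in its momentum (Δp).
4.837 × 10^-26 kg·m/s

Using the Heisenberg uncertainty principle:
ΔxΔp ≥ ℏ/2

The minimum uncertainty in momentum is:
Δp_min = ℏ/(2Δx)
Δp_min = (1.055e-34 J·s) / (2 × 1.090e-09 m)
Δp_min = 4.837e-26 kg·m/s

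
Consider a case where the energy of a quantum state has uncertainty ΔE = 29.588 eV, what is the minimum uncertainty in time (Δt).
11.123 as

Using the energy-time uncertainty principle:
ΔEΔt ≥ ℏ/2

The minimum uncertainty in time is:
Δt_min = ℏ/(2ΔE)
Δt_min = (1.055e-34 J·s) / (2 × 4.741e-18 J)
Δt_min = 1.112e-17 s = 11.123 as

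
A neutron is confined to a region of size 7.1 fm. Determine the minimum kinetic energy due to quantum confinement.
102.764 keV

Using the uncertainty principle:

1. Position uncertainty: Δx ≈ 7.100e-15 m
2. Minimum momentum uncertainty: Δp = ℏ/(2Δx) = 7.427e-21 kg·m/s
3. Minimum kinetic energy:
   KE = (Δp)²/(2m) = (7.427e-21)²/(2 × 1.675e-27 kg)
   KE = 1.646e-14 J = 102.764 keV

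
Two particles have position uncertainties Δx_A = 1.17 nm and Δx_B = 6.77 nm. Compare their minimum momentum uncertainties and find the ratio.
Particle A has the larger minimum momentum uncertainty, by a factor of 5.79.

For each particle, the minimum momentum uncertainty is Δp_min = ℏ/(2Δx):

Particle A: Δp_A = ℏ/(2×1.170e-09 m) = 4.507e-26 kg·m/s
Particle B: Δp_B = ℏ/(2×6.770e-09 m) = 7.789e-27 kg·m/s

Ratio: Δp_A/Δp_B = 5.79

Since Δp_min ∝ 1/Δx, the particle with smaller position uncertainty (A) has larger momentum uncertainty.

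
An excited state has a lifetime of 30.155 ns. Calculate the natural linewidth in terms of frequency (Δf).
2.639 MHz

Using the energy-time uncertainty principle and E = hf:
ΔEΔt ≥ ℏ/2
hΔf·Δt ≥ ℏ/2

The minimum frequency uncertainty is:
Δf = ℏ/(2hτ) = 1/(4πτ)
Δf = 1/(4π × 3.016e-08 s)
Δf = 2.639e+06 Hz = 2.639 MHz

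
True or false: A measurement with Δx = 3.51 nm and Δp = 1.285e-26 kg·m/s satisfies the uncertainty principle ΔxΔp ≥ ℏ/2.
No, it violates the uncertainty principle (impossible measurement).

Calculate the product ΔxΔp:
ΔxΔp = (3.510e-09 m) × (1.285e-26 kg·m/s)
ΔxΔp = 4.510e-35 J·s

Compare to the minimum allowed value ℏ/2:
ℏ/2 = 5.273e-35 J·s

Since ΔxΔp = 4.510e-35 J·s < 5.273e-35 J·s = ℏ/2,
the measurement violates the uncertainty principle.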